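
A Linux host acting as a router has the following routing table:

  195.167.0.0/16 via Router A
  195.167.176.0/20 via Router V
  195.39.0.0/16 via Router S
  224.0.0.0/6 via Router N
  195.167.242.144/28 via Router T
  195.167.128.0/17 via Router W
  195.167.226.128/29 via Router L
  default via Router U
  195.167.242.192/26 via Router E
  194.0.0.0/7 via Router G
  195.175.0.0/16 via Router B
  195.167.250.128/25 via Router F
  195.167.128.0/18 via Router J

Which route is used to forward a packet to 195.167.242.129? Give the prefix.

195.167.128.0/17

Entries matching 195.167.242.129:
  0.0.0.0/0 (default, matches everything)
  194.0.0.0/7 (194.0.0.0 - 195.255.255.255)
  195.167.0.0/16 (195.167.0.0 - 195.167.255.255)
  195.167.128.0/17 (195.167.128.0 - 195.167.255.255)
Most specific is 195.167.128.0/17.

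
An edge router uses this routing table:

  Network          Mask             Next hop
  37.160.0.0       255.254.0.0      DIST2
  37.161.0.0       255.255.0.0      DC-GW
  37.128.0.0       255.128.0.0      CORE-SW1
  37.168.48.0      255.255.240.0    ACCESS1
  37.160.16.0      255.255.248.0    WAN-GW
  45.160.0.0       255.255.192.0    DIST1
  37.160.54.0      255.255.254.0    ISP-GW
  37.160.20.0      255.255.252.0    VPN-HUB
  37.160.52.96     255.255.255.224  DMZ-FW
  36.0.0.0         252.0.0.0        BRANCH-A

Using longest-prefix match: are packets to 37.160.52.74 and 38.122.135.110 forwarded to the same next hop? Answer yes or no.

no

37.160.52.74: longest match 37.160.0.0/15 -> DIST2
38.122.135.110: longest match 36.0.0.0/6 -> BRANCH-A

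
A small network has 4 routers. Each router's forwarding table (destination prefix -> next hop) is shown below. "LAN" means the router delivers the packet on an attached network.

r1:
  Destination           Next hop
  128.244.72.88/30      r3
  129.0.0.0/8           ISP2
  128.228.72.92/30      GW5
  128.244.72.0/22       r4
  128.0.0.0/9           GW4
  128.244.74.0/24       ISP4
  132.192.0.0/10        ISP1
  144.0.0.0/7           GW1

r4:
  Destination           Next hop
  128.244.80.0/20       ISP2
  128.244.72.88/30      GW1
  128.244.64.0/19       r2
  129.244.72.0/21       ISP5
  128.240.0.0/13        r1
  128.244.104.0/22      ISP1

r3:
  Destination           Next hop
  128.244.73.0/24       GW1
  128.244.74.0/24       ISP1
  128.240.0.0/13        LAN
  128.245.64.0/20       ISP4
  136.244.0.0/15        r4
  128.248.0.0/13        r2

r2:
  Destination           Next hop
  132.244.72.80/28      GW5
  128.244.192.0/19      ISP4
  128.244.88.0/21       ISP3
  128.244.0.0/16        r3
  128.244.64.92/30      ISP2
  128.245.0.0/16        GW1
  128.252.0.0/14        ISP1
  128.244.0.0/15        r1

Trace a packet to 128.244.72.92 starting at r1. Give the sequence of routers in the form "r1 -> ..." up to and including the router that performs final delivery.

r1 -> r4 -> r2 -> r3

At r1: longest match for 128.244.72.92 is 128.244.72.0/22 -> r4
At r4: longest match for 128.244.72.92 is 128.244.64.0/19 -> r2
At r2: longest match for 128.244.72.92 is 128.244.0.0/16 -> r3
At r3: longest match for 128.244.72.92 is 128.240.0.0/13 -> LAN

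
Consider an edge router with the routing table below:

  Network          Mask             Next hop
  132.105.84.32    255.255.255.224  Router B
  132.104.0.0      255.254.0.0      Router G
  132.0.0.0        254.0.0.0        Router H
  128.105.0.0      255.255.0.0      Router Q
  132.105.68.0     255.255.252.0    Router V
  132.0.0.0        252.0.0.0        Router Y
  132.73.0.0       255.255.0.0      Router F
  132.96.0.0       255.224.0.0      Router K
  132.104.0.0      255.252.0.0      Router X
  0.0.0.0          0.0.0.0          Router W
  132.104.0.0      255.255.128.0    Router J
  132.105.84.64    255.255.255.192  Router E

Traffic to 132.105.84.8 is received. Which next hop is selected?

Router G

Routes whose prefix contains 132.105.84.8:
  0.0.0.0/0 (default, matches everything) -> Router W
  132.0.0.0/6 (132.0.0.0 - 135.255.255.255) -> Router Y
  132.0.0.0/7 (132.0.0.0 - 133.255.255.255) -> Router H
  132.96.0.0/11 (132.96.0.0 - 132.127.255.255) -> Router K
  132.104.0.0/14 (132.104.0.0 - 132.107.255.255) -> Router X
  132.104.0.0/15 (132.104.0.0 - 132.105.255.255) -> Router G
More-specific entries that do NOT match:
  132.105.84.32/27 (132.105.84.32 - 132.105.84.63) does not contain 132.105.84.8
  132.105.84.64/26 (132.105.84.64 - 132.105.84.127) does not contain 132.105.84.8
  132.105.68.0/22 (132.105.68.0 - 132.105.71.255) does not contain 132.105.84.8
  132.104.0.0/17 (132.104.0.0 - 132.104.127.255) does not contain 132.105.84.8
  128.105.0.0/16 (128.105.0.0 - 128.105.255.255) does not contain 132.105.84.8
  132.73.0.0/16 (132.73.0.0 - 132.73.255.255) does not contain 132.105.84.8
Longest matching prefix is /15 -> next hop Router G.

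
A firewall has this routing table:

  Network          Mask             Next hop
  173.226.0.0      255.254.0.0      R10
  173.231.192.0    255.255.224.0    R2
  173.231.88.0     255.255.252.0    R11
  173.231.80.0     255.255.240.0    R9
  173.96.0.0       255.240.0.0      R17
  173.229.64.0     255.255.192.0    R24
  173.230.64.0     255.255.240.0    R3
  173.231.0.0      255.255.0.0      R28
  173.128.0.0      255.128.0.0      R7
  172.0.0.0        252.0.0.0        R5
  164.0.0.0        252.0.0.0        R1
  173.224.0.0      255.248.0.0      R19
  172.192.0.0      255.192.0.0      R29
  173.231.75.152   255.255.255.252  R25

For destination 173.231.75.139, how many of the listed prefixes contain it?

4

Prefixes containing 173.231.75.139:
  172.0.0.0/6 (172.0.0.0 - 175.255.255.255)
  173.128.0.0/9 (173.128.0.0 - 173.255.255.255)
  173.224.0.0/13 (173.224.0.0 - 173.231.255.255)
  173.231.0.0/16 (173.231.0.0 - 173.231.255.255)
Total matching entries: 4.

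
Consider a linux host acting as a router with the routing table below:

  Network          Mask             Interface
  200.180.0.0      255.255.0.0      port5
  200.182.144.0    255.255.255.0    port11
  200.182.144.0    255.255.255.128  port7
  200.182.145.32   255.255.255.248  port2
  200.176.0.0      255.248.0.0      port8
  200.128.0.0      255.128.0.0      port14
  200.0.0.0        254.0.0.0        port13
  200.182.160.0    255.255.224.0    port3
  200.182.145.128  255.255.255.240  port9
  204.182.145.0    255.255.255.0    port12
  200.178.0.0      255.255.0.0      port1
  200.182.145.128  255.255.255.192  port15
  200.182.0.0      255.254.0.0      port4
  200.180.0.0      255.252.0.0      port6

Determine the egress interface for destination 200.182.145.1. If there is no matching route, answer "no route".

Routes whose prefix contains 200.182.145.1:
  200.0.0.0/7 (200.0.0.0 - 201.255.255.255) -> port13
  200.128.0.0/9 (200.128.0.0 - 200.255.255.255) -> port14
  200.176.0.0/13 (200.176.0.0 - 200.183.255.255) -> port8
  200.180.0.0/14 (200.180.0.0 - 200.183.255.255) -> port6
  200.182.0.0/15 (200.182.0.0 - 200.183.255.255) -> port4
More-specific entries that do NOT match:
  200.182.145.32/29 (200.182.145.32 - 200.182.145.39) does not contain 200.182.145.1
  200.182.145.128/28 (200.182.145.128 - 200.182.145.143) does not contain 200.182.145.1
  200.182.145.128/26 (200.182.145.128 - 200.182.145.191) does not contain 200.182.145.1
  200.182.144.0/25 (200.182.144.0 - 200.182.144.127) does not contain 200.182.145.1
  200.182.144.0/24 (200.182.144.0 - 200.182.144.255) does not contain 200.182.145.1
  204.182.145.0/24 (204.182.145.0 - 204.182.145.255) does not contain 200.182.145.1
  200.182.160.0/19 (200.182.160.0 - 200.182.191.255) does not contain 200.182.145.1
  200.180.0.0/16 (200.180.0.0 - 200.180.255.255) does not contain 200.182.145.1
  200.178.0.0/16 (200.178.0.0 - 200.178.255.255) does not contain 200.182.145.1
Longest matching prefix is /15 -> interface port4.

port4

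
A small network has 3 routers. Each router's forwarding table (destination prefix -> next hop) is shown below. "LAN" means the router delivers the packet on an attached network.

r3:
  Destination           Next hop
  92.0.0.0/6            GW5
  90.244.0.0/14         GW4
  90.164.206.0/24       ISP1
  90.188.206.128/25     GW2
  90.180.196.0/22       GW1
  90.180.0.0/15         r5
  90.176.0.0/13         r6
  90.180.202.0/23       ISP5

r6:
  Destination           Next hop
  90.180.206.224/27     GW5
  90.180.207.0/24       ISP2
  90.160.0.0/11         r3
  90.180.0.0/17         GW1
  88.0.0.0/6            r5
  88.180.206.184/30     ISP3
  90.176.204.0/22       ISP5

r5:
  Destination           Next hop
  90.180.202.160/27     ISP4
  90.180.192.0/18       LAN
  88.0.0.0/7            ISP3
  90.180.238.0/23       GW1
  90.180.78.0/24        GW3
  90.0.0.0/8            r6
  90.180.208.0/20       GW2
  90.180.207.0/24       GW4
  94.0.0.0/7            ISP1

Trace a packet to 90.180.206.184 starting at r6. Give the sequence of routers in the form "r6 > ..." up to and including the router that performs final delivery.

r6 > r3 > r5

At r6: longest match for 90.180.206.184 is 90.160.0.0/11 -> r3
At r3: longest match for 90.180.206.184 is 90.180.0.0/15 -> r5
At r5: longest match for 90.180.206.184 is 90.180.192.0/18 -> LAN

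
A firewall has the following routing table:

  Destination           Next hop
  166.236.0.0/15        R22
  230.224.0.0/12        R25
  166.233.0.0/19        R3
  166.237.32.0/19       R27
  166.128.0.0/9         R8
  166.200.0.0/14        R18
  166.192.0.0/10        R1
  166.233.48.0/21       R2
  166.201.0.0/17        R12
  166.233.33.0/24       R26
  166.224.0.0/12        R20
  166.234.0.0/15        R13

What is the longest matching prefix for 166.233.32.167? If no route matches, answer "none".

Entries matching 166.233.32.167:
  166.128.0.0/9 (166.128.0.0 - 166.255.255.255)
  166.192.0.0/10 (166.192.0.0 - 166.255.255.255)
  166.224.0.0/12 (166.224.0.0 - 166.239.255.255)
Most specific is 166.224.0.0/12.

166.224.0.0/12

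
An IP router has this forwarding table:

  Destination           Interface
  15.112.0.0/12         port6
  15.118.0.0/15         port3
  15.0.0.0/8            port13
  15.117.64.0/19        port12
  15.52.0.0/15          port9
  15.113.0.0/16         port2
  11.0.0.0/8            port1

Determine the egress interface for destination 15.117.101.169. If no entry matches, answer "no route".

port6

Routes whose prefix contains 15.117.101.169:
  15.0.0.0/8 (15.0.0.0 - 15.255.255.255) -> port13
  15.112.0.0/12 (15.112.0.0 - 15.127.255.255) -> port6
More-specific entries that do NOT match:
  15.117.64.0/19 (15.117.64.0 - 15.117.95.255) does not contain 15.117.101.169
  15.113.0.0/16 (15.113.0.0 - 15.113.255.255) does not contain 15.117.101.169
  15.118.0.0/15 (15.118.0.0 - 15.119.255.255) does not contain 15.117.101.169
  15.52.0.0/15 (15.52.0.0 - 15.53.255.255) does not contain 15.117.101.169
Longest matching prefix is /12 -> interface port6.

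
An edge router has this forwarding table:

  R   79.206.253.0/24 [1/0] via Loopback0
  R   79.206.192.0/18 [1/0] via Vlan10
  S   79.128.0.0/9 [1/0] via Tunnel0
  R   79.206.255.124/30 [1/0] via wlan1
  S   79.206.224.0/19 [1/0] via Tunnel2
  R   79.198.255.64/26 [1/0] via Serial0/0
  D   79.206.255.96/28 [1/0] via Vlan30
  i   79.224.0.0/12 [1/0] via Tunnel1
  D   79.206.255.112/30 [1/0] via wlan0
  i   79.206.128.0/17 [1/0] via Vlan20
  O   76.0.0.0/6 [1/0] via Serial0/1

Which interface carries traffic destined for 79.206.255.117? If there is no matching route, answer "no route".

Tunnel2

Routes whose prefix contains 79.206.255.117:
  76.0.0.0/6 (76.0.0.0 - 79.255.255.255) -> Serial0/1
  79.128.0.0/9 (79.128.0.0 - 79.255.255.255) -> Tunnel0
  79.206.128.0/17 (79.206.128.0 - 79.206.255.255) -> Vlan20
  79.206.192.0/18 (79.206.192.0 - 79.206.255.255) -> Vlan10
  79.206.224.0/19 (79.206.224.0 - 79.206.255.255) -> Tunnel2
More-specific entries that do NOT match:
  79.206.255.124/30 (79.206.255.124 - 79.206.255.127) does not contain 79.206.255.117
  79.206.255.112/30 (79.206.255.112 - 79.206.255.115) does not contain 79.206.255.117
  79.206.255.96/28 (79.206.255.96 - 79.206.255.111) does not contain 79.206.255.117
  79.198.255.64/26 (79.198.255.64 - 79.198.255.127) does not contain 79.206.255.117
  79.206.253.0/24 (79.206.253.0 - 79.206.253.255) does not contain 79.206.255.117
Longest matching prefix is /19 -> interface Tunnel2.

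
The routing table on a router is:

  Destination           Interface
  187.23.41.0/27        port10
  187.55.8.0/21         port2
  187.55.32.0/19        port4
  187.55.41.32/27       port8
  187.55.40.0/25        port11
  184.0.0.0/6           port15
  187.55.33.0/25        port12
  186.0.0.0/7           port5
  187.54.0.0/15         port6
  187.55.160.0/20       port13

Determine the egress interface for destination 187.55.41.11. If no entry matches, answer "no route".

port4

Routes whose prefix contains 187.55.41.11:
  184.0.0.0/6 (184.0.0.0 - 187.255.255.255) -> port15
  186.0.0.0/7 (186.0.0.0 - 187.255.255.255) -> port5
  187.54.0.0/15 (187.54.0.0 - 187.55.255.255) -> port6
  187.55.32.0/19 (187.55.32.0 - 187.55.63.255) -> port4
More-specific entries that do NOT match:
  187.23.41.0/27 (187.23.41.0 - 187.23.41.31) does not contain 187.55.41.11
  187.55.41.32/27 (187.55.41.32 - 187.55.41.63) does not contain 187.55.41.11
  187.55.40.0/25 (187.55.40.0 - 187.55.40.127) does not contain 187.55.41.11
  187.55.33.0/25 (187.55.33.0 - 187.55.33.127) does not contain 187.55.41.11
  187.55.8.0/21 (187.55.8.0 - 187.55.15.255) does not contain 187.55.41.11
  187.55.160.0/20 (187.55.160.0 - 187.55.175.255) does not contain 187.55.41.11
Longest matching prefix is /19 -> interface port4.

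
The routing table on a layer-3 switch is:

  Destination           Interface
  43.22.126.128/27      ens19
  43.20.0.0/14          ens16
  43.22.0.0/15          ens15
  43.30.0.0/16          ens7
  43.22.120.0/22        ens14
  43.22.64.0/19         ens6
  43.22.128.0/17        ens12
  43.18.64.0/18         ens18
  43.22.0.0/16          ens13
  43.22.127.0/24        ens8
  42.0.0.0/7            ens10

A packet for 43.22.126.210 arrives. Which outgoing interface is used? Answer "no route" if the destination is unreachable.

Routes whose prefix contains 43.22.126.210:
  42.0.0.0/7 (42.0.0.0 - 43.255.255.255) -> ens10
  43.20.0.0/14 (43.20.0.0 - 43.23.255.255) -> ens16
  43.22.0.0/15 (43.22.0.0 - 43.23.255.255) -> ens15
  43.22.0.0/16 (43.22.0.0 - 43.22.255.255) -> ens13
More-specific entries that do NOT match:
  43.22.126.128/27 (43.22.126.128 - 43.22.126.159) does not contain 43.22.126.210
  43.22.127.0/24 (43.22.127.0 - 43.22.127.255) does not contain 43.22.126.210
  43.22.120.0/22 (43.22.120.0 - 43.22.123.255) does not contain 43.22.126.210
  43.22.64.0/19 (43.22.64.0 - 43.22.95.255) does not contain 43.22.126.210
  43.18.64.0/18 (43.18.64.0 - 43.18.127.255) does not contain 43.22.126.210
  43.22.128.0/17 (43.22.128.0 - 43.22.255.255) does not contain 43.22.126.210
Longest matching prefix is /16 -> interface ens13.

ens13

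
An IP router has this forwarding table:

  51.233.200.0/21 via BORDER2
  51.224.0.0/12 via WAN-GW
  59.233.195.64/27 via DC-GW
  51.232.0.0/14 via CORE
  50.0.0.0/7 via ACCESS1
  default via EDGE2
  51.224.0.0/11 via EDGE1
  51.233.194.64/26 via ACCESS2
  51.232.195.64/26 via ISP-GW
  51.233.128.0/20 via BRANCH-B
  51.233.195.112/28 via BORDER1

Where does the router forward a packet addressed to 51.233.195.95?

Routes whose prefix contains 51.233.195.95:
  0.0.0.0/0 (default, matches everything) -> EDGE2
  50.0.0.0/7 (50.0.0.0 - 51.255.255.255) -> ACCESS1
  51.224.0.0/11 (51.224.0.0 - 51.255.255.255) -> EDGE1
  51.224.0.0/12 (51.224.0.0 - 51.239.255.255) -> WAN-GW
  51.232.0.0/14 (51.232.0.0 - 51.235.255.255) -> CORE
More-specific entries that do NOT match:
  51.233.195.112/28 (51.233.195.112 - 51.233.195.127) does not contain 51.233.195.95
  59.233.195.64/27 (59.233.195.64 - 59.233.195.95) does not contain 51.233.195.95
  51.233.194.64/26 (51.233.194.64 - 51.233.194.127) does not contain 51.233.195.95
  51.232.195.64/26 (51.232.195.64 - 51.232.195.127) does not contain 51.233.195.95
  51.233.200.0/21 (51.233.200.0 - 51.233.207.255) does not contain 51.233.195.95
  51.233.128.0/20 (51.233.128.0 - 51.233.143.255) does not contain 51.233.195.95
Longest matching prefix is /14 -> next hop CORE.

CORE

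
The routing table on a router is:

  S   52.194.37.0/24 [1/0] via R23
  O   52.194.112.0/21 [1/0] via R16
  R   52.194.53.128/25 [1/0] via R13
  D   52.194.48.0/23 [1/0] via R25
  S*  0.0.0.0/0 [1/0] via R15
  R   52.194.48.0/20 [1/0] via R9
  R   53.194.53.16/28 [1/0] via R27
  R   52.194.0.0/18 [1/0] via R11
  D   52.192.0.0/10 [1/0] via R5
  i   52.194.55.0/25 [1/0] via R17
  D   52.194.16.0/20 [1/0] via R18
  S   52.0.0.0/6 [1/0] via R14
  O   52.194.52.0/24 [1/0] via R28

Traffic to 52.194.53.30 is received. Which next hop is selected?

Routes whose prefix contains 52.194.53.30:
  0.0.0.0/0 (default, matches everything) -> R15
  52.0.0.0/6 (52.0.0.0 - 55.255.255.255) -> R14
  52.192.0.0/10 (52.192.0.0 - 52.255.255.255) -> R5
  52.194.0.0/18 (52.194.0.0 - 52.194.63.255) -> R11
  52.194.48.0/20 (52.194.48.0 - 52.194.63.255) -> R9
More-specific entries that do NOT match:
  53.194.53.16/28 (53.194.53.16 - 53.194.53.31) does not contain 52.194.53.30
  52.194.53.128/25 (52.194.53.128 - 52.194.53.255) does not contain 52.194.53.30
  52.194.55.0/25 (52.194.55.0 - 52.194.55.127) does not contain 52.194.53.30
  52.194.37.0/24 (52.194.37.0 - 52.194.37.255) does not contain 52.194.53.30
  52.194.52.0/24 (52.194.52.0 - 52.194.52.255) does not contain 52.194.53.30
  52.194.48.0/23 (52.194.48.0 - 52.194.49.255) does not contain 52.194.53.30
  52.194.112.0/21 (52.194.112.0 - 52.194.119.255) does not contain 52.194.53.30
Longest matching prefix is /20 -> next hop R9.

R9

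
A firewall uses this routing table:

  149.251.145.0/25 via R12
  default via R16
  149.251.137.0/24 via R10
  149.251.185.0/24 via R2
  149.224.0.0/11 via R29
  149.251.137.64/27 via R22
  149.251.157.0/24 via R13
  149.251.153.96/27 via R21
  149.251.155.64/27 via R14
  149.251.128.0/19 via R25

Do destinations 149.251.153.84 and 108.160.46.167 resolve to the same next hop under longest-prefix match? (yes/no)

149.251.153.84: longest match 149.251.128.0/19 -> R25
108.160.46.167: longest match 0.0.0.0/0 -> R16

no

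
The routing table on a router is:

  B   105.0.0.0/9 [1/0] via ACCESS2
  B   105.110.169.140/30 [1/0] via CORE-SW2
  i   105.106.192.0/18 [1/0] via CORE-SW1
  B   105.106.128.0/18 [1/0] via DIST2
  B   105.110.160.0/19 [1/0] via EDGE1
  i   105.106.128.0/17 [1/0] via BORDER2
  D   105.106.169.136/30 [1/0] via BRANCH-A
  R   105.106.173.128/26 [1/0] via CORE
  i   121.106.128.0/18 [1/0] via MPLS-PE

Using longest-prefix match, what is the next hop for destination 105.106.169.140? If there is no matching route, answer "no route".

Routes whose prefix contains 105.106.169.140:
  105.0.0.0/9 (105.0.0.0 - 105.127.255.255) -> ACCESS2
  105.106.128.0/17 (105.106.128.0 - 105.106.255.255) -> BORDER2
  105.106.128.0/18 (105.106.128.0 - 105.106.191.255) -> DIST2
More-specific entries that do NOT match:
  105.110.169.140/30 (105.110.169.140 - 105.110.169.143) does not contain 105.106.169.140
  105.106.169.136/30 (105.106.169.136 - 105.106.169.139) does not contain 105.106.169.140
  105.106.173.128/26 (105.106.173.128 - 105.106.173.191) does not contain 105.106.169.140
  105.110.160.0/19 (105.110.160.0 - 105.110.191.255) does not contain 105.106.169.140
Longest matching prefix is /18 -> next hop DIST2.

DIST2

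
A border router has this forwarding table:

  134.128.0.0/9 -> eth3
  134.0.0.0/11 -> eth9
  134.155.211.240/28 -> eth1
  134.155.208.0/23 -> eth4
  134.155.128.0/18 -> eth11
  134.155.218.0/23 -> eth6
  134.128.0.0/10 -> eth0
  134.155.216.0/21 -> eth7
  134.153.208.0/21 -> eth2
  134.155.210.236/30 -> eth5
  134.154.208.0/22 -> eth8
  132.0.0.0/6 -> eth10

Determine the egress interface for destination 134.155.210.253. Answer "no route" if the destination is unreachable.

Routes whose prefix contains 134.155.210.253:
  132.0.0.0/6 (132.0.0.0 - 135.255.255.255) -> eth10
  134.128.0.0/9 (134.128.0.0 - 134.255.255.255) -> eth3
  134.128.0.0/10 (134.128.0.0 - 134.191.255.255) -> eth0
More-specific entries that do NOT match:
  134.155.210.236/30 (134.155.210.236 - 134.155.210.239) does not contain 134.155.210.253
  134.155.211.240/28 (134.155.211.240 - 134.155.211.255) does not contain 134.155.210.253
  134.155.208.0/23 (134.155.208.0 - 134.155.209.255) does not contain 134.155.210.253
  134.155.218.0/23 (134.155.218.0 - 134.155.219.255) does not contain 134.155.210.253
  134.154.208.0/22 (134.154.208.0 - 134.154.211.255) does not contain 134.155.210.253
  134.155.216.0/21 (134.155.216.0 - 134.155.223.255) does not contain 134.155.210.253
  134.153.208.0/21 (134.153.208.0 - 134.153.215.255) does not contain 134.155.210.253
  134.155.128.0/18 (134.155.128.0 - 134.155.191.255) does not contain 134.155.210.253
  134.0.0.0/11 (134.0.0.0 - 134.31.255.255) does not contain 134.155.210.253
Longest matching prefix is /10 -> interface eth0.

eth0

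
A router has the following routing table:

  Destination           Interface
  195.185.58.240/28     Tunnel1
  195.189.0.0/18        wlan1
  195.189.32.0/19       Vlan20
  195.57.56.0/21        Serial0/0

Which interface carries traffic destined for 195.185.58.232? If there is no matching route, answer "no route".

no route

No entry's prefix contains 195.185.58.232; there is no default route.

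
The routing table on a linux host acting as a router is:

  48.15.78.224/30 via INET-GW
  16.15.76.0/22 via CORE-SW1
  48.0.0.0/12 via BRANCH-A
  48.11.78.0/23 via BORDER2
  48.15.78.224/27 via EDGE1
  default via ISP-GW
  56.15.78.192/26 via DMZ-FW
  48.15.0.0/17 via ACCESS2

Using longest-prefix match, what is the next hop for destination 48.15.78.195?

Routes whose prefix contains 48.15.78.195:
  0.0.0.0/0 (default, matches everything) -> ISP-GW
  48.0.0.0/12 (48.0.0.0 - 48.15.255.255) -> BRANCH-A
  48.15.0.0/17 (48.15.0.0 - 48.15.127.255) -> ACCESS2
More-specific entries that do NOT match:
  48.15.78.224/30 (48.15.78.224 - 48.15.78.227) does not contain 48.15.78.195
  48.15.78.224/27 (48.15.78.224 - 48.15.78.255) does not contain 48.15.78.195
  56.15.78.192/26 (56.15.78.192 - 56.15.78.255) does not contain 48.15.78.195
  48.11.78.0/23 (48.11.78.0 - 48.11.79.255) does not contain 48.15.78.195
  16.15.76.0/22 (16.15.76.0 - 16.15.79.255) does not contain 48.15.78.195
Longest matching prefix is /17 -> next hop ACCESS2.

ACCESS2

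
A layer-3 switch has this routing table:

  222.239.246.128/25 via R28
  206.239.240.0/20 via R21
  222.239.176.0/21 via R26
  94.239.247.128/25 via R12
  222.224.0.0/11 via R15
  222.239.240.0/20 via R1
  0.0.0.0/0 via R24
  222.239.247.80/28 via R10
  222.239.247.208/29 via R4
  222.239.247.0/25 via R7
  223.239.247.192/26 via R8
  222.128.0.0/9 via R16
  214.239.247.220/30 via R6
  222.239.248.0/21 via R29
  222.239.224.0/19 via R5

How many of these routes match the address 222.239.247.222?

Prefixes containing 222.239.247.222:
  0.0.0.0/0 (default, matches everything)
  222.128.0.0/9 (222.128.0.0 - 222.255.255.255)
  222.224.0.0/11 (222.224.0.0 - 222.255.255.255)
  222.239.224.0/19 (222.239.224.0 - 222.239.255.255)
  222.239.240.0/20 (222.239.240.0 - 222.239.255.255)
Total matching entries: 5.

5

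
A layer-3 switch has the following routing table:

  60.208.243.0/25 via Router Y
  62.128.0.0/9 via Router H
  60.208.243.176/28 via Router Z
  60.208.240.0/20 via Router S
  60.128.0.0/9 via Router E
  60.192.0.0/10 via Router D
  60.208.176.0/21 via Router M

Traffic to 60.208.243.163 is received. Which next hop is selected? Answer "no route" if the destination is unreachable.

Routes whose prefix contains 60.208.243.163:
  60.128.0.0/9 (60.128.0.0 - 60.255.255.255) -> Router E
  60.192.0.0/10 (60.192.0.0 - 60.255.255.255) -> Router D
  60.208.240.0/20 (60.208.240.0 - 60.208.255.255) -> Router S
More-specific entries that do NOT match:
  60.208.243.176/28 (60.208.243.176 - 60.208.243.191) does not contain 60.208.243.163
  60.208.243.0/25 (60.208.243.0 - 60.208.243.127) does not contain 60.208.243.163
  60.208.176.0/21 (60.208.176.0 - 60.208.183.255) does not contain 60.208.243.163
Longest matching prefix is /20 -> next hop Router S.

Router S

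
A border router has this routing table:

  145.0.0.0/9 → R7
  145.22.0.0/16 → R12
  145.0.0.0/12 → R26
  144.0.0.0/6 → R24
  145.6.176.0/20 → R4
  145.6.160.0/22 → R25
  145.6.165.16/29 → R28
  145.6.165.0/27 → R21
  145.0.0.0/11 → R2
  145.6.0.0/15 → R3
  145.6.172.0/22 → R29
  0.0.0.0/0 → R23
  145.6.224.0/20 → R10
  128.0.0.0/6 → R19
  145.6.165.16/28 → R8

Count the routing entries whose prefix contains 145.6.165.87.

6

Prefixes containing 145.6.165.87:
  0.0.0.0/0 (default, matches everything)
  144.0.0.0/6 (144.0.0.0 - 147.255.255.255)
  145.0.0.0/9 (145.0.0.0 - 145.127.255.255)
  145.0.0.0/11 (145.0.0.0 - 145.31.255.255)
  145.0.0.0/12 (145.0.0.0 - 145.15.255.255)
  145.6.0.0/15 (145.6.0.0 - 145.7.255.255)
Total matching entries: 6.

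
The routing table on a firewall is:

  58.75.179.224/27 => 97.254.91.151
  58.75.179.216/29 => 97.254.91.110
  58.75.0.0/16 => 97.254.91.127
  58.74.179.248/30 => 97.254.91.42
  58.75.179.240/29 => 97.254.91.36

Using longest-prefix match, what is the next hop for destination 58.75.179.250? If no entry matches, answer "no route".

97.254.91.151

Routes whose prefix contains 58.75.179.250:
  58.75.0.0/16 (58.75.0.0 - 58.75.255.255) -> 97.254.91.127
  58.75.179.224/27 (58.75.179.224 - 58.75.179.255) -> 97.254.91.151
More-specific entries that do NOT match:
  58.74.179.248/30 (58.74.179.248 - 58.74.179.251) does not contain 58.75.179.250
  58.75.179.216/29 (58.75.179.216 - 58.75.179.223) does not contain 58.75.179.250
  58.75.179.240/29 (58.75.179.240 - 58.75.179.247) does not contain 58.75.179.250
Longest matching prefix is /27 -> next hop 97.254.91.151.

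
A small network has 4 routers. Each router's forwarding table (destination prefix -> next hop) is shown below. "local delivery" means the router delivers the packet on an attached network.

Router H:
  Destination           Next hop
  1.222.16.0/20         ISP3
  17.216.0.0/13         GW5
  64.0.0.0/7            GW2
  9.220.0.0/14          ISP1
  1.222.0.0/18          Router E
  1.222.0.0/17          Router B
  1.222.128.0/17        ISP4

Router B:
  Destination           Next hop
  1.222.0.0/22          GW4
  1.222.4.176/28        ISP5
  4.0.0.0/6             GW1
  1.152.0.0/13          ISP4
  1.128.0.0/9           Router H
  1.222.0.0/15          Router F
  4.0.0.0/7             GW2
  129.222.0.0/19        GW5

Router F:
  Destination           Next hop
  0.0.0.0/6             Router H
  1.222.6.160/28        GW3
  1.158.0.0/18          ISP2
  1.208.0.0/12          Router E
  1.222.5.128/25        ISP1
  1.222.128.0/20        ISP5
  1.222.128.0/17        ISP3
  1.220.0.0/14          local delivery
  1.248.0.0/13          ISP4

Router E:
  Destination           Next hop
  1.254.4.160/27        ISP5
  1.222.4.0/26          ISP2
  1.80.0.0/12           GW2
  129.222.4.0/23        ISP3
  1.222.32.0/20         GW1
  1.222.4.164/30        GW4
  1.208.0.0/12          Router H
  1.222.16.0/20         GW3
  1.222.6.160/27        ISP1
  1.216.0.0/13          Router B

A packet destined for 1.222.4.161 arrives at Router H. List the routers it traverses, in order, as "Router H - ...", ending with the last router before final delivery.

At Router H: longest match for 1.222.4.161 is 1.222.0.0/18 -> Router E
At Router E: longest match for 1.222.4.161 is 1.216.0.0/13 -> Router B
At Router B: longest match for 1.222.4.161 is 1.222.0.0/15 -> Router F
At Router F: longest match for 1.222.4.161 is 1.220.0.0/14 -> local delivery

Router H - Router E - Router B - Router F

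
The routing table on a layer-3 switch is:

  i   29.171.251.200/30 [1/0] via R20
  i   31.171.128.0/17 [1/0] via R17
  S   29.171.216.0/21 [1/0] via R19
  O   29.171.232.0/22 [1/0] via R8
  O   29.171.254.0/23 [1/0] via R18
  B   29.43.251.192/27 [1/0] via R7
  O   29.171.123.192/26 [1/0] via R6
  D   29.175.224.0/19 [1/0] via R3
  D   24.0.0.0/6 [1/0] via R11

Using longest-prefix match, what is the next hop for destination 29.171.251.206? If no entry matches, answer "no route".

No entry's prefix contains 29.171.251.206; there is no default route.

no route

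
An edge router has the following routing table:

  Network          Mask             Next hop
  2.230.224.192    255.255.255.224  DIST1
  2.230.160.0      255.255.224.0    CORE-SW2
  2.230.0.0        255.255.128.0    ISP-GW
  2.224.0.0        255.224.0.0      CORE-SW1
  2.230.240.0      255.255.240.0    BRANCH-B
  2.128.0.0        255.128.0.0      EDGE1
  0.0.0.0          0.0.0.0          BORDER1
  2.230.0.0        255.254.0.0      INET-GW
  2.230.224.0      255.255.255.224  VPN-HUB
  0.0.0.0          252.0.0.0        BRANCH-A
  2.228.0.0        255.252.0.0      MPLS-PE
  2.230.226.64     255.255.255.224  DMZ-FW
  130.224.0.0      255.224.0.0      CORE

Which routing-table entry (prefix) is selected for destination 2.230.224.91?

Entries matching 2.230.224.91:
  0.0.0.0/0 (default, matches everything)
  0.0.0.0/6 (0.0.0.0 - 3.255.255.255)
  2.128.0.0/9 (2.128.0.0 - 2.255.255.255)
  2.224.0.0/11 (2.224.0.0 - 2.255.255.255)
  2.228.0.0/14 (2.228.0.0 - 2.231.255.255)
  2.230.0.0/15 (2.230.0.0 - 2.231.255.255)
Most specific is 2.230.0.0/15.

2.230.0.0/15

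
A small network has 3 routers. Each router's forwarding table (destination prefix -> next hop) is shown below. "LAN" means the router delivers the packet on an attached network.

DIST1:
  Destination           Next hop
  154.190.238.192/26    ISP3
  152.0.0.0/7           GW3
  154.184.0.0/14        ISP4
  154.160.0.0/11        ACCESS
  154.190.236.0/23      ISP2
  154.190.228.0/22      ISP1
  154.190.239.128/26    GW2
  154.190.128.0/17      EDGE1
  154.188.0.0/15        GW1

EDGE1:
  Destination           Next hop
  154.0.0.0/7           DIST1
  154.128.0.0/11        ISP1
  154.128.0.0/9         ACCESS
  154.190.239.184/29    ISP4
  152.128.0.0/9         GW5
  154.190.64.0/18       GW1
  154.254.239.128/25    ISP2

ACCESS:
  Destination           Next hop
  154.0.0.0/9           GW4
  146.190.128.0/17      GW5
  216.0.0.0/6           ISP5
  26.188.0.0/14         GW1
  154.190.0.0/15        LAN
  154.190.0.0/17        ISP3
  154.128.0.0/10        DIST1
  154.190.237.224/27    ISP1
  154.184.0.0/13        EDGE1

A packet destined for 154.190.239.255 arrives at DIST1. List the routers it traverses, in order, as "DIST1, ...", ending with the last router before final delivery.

DIST1, EDGE1, ACCESS

At DIST1: longest match for 154.190.239.255 is 154.190.128.0/17 -> EDGE1
At EDGE1: longest match for 154.190.239.255 is 154.128.0.0/9 -> ACCESS
At ACCESS: longest match for 154.190.239.255 is 154.190.0.0/15 -> LAN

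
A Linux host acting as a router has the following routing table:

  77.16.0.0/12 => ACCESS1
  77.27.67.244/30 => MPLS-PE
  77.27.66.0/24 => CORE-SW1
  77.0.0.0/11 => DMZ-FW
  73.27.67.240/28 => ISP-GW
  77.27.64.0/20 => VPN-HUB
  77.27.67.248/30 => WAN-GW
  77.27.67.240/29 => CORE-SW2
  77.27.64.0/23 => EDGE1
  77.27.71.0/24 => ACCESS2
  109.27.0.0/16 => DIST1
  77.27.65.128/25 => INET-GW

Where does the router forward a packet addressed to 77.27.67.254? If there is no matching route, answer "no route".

Routes whose prefix contains 77.27.67.254:
  77.0.0.0/11 (77.0.0.0 - 77.31.255.255) -> DMZ-FW
  77.16.0.0/12 (77.16.0.0 - 77.31.255.255) -> ACCESS1
  77.27.64.0/20 (77.27.64.0 - 77.27.79.255) -> VPN-HUB
More-specific entries that do NOT match:
  77.27.67.244/30 (77.27.67.244 - 77.27.67.247) does not contain 77.27.67.254
  77.27.67.248/30 (77.27.67.248 - 77.27.67.251) does not contain 77.27.67.254
  77.27.67.240/29 (77.27.67.240 - 77.27.67.247) does not contain 77.27.67.254
  73.27.67.240/28 (73.27.67.240 - 73.27.67.255) does not contain 77.27.67.254
  77.27.65.128/25 (77.27.65.128 - 77.27.65.255) does not contain 77.27.67.254
  77.27.66.0/24 (77.27.66.0 - 77.27.66.255) does not contain 77.27.67.254
  77.27.71.0/24 (77.27.71.0 - 77.27.71.255) does not contain 77.27.67.254
  77.27.64.0/23 (77.27.64.0 - 77.27.65.255) does not contain 77.27.67.254
Longest matching prefix is /20 -> next hop VPN-HUB.

VPN-HUB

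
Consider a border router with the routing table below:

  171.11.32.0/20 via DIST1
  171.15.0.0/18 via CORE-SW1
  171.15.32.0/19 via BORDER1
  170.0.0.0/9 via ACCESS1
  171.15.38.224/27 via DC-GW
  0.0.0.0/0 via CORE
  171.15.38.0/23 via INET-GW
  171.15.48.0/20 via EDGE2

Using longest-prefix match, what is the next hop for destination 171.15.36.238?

Routes whose prefix contains 171.15.36.238:
  0.0.0.0/0 (default, matches everything) -> CORE
  171.15.0.0/18 (171.15.0.0 - 171.15.63.255) -> CORE-SW1
  171.15.32.0/19 (171.15.32.0 - 171.15.63.255) -> BORDER1
More-specific entries that do NOT match:
  171.15.38.224/27 (171.15.38.224 - 171.15.38.255) does not contain 171.15.36.238
  171.15.38.0/23 (171.15.38.0 - 171.15.39.255) does not contain 171.15.36.238
  171.11.32.0/20 (171.11.32.0 - 171.11.47.255) does not contain 171.15.36.238
  171.15.48.0/20 (171.15.48.0 - 171.15.63.255) does not contain 171.15.36.238
Longest matching prefix is /19 -> next hop BORDER1.

BORDER1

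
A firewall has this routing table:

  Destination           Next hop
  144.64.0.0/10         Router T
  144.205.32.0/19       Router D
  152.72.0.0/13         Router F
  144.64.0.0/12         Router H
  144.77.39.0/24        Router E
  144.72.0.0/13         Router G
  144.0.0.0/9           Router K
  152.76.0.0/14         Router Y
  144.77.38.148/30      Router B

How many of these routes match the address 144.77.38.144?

Prefixes containing 144.77.38.144:
  144.0.0.0/9 (144.0.0.0 - 144.127.255.255)
  144.64.0.0/10 (144.64.0.0 - 144.127.255.255)
  144.64.0.0/12 (144.64.0.0 - 144.79.255.255)
  144.72.0.0/13 (144.72.0.0 - 144.79.255.255)
Total matching entries: 4.

4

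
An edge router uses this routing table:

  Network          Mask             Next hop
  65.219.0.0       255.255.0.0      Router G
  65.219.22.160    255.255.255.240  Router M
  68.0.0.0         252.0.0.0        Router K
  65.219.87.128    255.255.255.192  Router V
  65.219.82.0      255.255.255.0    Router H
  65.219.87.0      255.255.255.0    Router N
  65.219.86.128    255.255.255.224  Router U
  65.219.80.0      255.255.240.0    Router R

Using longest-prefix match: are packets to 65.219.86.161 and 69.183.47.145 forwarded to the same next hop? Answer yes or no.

65.219.86.161: longest match 65.219.80.0/20 -> Router R
69.183.47.145: longest match 68.0.0.0/6 -> Router K

no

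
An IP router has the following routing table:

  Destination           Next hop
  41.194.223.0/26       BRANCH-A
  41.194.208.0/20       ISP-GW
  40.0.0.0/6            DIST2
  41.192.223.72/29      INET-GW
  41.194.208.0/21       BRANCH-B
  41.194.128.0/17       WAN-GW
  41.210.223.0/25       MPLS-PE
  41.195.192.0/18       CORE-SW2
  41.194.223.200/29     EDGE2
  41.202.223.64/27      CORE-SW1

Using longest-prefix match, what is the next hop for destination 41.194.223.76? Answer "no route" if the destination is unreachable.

Routes whose prefix contains 41.194.223.76:
  40.0.0.0/6 (40.0.0.0 - 43.255.255.255) -> DIST2
  41.194.128.0/17 (41.194.128.0 - 41.194.255.255) -> WAN-GW
  41.194.208.0/20 (41.194.208.0 - 41.194.223.255) -> ISP-GW
More-specific entries that do NOT match:
  41.192.223.72/29 (41.192.223.72 - 41.192.223.79) does not contain 41.194.223.76
  41.194.223.200/29 (41.194.223.200 - 41.194.223.207) does not contain 41.194.223.76
  41.202.223.64/27 (41.202.223.64 - 41.202.223.95) does not contain 41.194.223.76
  41.194.223.0/26 (41.194.223.0 - 41.194.223.63) does not contain 41.194.223.76
  41.210.223.0/25 (41.210.223.0 - 41.210.223.127) does not contain 41.194.223.76
  41.194.208.0/21 (41.194.208.0 - 41.194.215.255) does not contain 41.194.223.76
Longest matching prefix is /20 -> next hop ISP-GW.

ISP-GW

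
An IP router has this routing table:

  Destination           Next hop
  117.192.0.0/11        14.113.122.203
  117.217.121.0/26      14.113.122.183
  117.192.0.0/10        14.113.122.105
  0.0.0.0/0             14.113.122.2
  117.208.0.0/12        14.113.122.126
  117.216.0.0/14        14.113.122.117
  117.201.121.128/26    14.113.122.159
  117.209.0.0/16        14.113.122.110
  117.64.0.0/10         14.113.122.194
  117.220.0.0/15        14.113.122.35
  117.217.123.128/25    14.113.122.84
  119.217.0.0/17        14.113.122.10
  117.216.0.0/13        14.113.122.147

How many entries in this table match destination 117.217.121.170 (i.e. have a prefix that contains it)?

Prefixes containing 117.217.121.170:
  0.0.0.0/0 (default, matches everything)
  117.192.0.0/10 (117.192.0.0 - 117.255.255.255)
  117.192.0.0/11 (117.192.0.0 - 117.223.255.255)
  117.208.0.0/12 (117.208.0.0 - 117.223.255.255)
  117.216.0.0/13 (117.216.0.0 - 117.223.255.255)
  117.216.0.0/14 (117.216.0.0 - 117.219.255.255)
Total matching entries: 6.

6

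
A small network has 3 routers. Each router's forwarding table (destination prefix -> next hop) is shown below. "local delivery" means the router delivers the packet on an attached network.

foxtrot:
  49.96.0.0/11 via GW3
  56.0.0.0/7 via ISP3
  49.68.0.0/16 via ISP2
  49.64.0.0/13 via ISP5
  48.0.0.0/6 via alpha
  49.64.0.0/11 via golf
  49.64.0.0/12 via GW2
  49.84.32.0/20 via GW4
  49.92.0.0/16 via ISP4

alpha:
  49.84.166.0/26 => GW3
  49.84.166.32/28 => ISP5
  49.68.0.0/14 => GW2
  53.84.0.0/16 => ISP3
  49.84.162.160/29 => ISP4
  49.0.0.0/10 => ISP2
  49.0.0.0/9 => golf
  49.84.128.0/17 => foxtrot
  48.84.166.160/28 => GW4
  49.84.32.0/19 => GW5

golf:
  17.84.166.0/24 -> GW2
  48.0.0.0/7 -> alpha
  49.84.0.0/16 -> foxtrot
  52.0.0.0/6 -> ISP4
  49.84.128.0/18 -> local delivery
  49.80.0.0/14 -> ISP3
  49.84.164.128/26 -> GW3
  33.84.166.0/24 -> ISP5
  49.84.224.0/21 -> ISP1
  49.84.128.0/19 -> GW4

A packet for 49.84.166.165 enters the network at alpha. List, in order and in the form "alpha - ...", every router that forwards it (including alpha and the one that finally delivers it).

alpha - foxtrot - golf

At alpha: longest match for 49.84.166.165 is 49.84.128.0/17 -> foxtrot
At foxtrot: longest match for 49.84.166.165 is 49.64.0.0/11 -> golf
At golf: longest match for 49.84.166.165 is 49.84.128.0/18 -> local delivery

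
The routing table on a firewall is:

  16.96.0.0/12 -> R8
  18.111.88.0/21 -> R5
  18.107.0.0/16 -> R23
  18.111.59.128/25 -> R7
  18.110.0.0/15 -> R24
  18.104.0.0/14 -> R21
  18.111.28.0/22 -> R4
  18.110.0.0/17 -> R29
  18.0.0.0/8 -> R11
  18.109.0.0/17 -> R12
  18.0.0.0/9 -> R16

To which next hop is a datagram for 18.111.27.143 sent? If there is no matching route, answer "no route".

R24

Routes whose prefix contains 18.111.27.143:
  18.0.0.0/8 (18.0.0.0 - 18.255.255.255) -> R11
  18.0.0.0/9 (18.0.0.0 - 18.127.255.255) -> R16
  18.110.0.0/15 (18.110.0.0 - 18.111.255.255) -> R24
More-specific entries that do NOT match:
  18.111.59.128/25 (18.111.59.128 - 18.111.59.255) does not contain 18.111.27.143
  18.111.28.0/22 (18.111.28.0 - 18.111.31.255) does not contain 18.111.27.143
  18.111.88.0/21 (18.111.88.0 - 18.111.95.255) does not contain 18.111.27.143
  18.110.0.0/17 (18.110.0.0 - 18.110.127.255) does not contain 18.111.27.143
  18.109.0.0/17 (18.109.0.0 - 18.109.127.255) does not contain 18.111.27.143
  18.107.0.0/16 (18.107.0.0 - 18.107.255.255) does not contain 18.111.27.143
Longest matching prefix is /15 -> next hop R24.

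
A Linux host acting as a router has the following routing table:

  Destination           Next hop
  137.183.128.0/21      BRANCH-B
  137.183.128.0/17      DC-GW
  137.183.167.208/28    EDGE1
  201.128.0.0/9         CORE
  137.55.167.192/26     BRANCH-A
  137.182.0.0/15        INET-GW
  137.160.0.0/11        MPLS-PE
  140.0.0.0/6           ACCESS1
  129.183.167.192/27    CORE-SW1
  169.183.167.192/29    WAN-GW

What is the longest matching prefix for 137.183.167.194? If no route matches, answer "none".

Entries matching 137.183.167.194:
  137.160.0.0/11 (137.160.0.0 - 137.191.255.255)
  137.182.0.0/15 (137.182.0.0 - 137.183.255.255)
  137.183.128.0/17 (137.183.128.0 - 137.183.255.255)
Most specific is 137.183.128.0/17.

137.183.128.0/17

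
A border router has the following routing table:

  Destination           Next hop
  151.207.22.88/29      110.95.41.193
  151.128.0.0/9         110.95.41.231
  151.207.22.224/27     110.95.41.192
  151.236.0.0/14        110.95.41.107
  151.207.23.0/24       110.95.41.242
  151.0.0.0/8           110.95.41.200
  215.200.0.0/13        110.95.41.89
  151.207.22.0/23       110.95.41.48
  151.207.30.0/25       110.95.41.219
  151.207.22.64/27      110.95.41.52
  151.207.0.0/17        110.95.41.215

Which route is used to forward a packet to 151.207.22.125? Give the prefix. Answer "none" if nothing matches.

151.207.22.0/23

Entries matching 151.207.22.125:
  151.0.0.0/8 (151.0.0.0 - 151.255.255.255)
  151.128.0.0/9 (151.128.0.0 - 151.255.255.255)
  151.207.0.0/17 (151.207.0.0 - 151.207.127.255)
  151.207.22.0/23 (151.207.22.0 - 151.207.23.255)
Most specific is 151.207.22.0/23.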